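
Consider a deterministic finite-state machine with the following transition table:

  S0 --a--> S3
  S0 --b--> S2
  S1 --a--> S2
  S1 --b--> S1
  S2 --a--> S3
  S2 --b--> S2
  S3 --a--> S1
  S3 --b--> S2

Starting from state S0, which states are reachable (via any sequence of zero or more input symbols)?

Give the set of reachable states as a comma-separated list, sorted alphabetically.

BFS from S0:
  visit S0: S0--a-->S3 (new), S0--b-->S2 (new)
  visit S3: S3--a-->S1 (new), S3--b-->S2 (seen)
  visit S2: S2--a-->S3 (seen), S2--b-->S2 (seen)
  visit S1: S1--a-->S2 (seen), S1--b-->S1 (seen)

Answer: S0, S1, S2, S3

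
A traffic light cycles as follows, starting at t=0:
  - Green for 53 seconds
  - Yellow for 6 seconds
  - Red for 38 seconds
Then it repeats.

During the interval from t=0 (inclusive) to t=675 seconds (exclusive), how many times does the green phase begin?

Cycle = 53+6+38 = 97s
green phase starts at t = k*97 + 0 for k=0,1,2,...
Need k*97+0 < 675 → k < 6.959
k ∈ {0, ..., 6} → 7 starts

Answer: 7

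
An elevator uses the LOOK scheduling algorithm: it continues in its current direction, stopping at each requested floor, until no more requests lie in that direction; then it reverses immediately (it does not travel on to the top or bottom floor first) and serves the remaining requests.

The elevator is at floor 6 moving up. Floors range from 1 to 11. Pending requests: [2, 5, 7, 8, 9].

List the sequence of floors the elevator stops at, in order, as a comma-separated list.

Answer: 7, 8, 9, 5, 2

Derivation:
Current: 6, moving UP
Serve above first (ascending): [7, 8, 9]
Then reverse, serve below (descending): [5, 2]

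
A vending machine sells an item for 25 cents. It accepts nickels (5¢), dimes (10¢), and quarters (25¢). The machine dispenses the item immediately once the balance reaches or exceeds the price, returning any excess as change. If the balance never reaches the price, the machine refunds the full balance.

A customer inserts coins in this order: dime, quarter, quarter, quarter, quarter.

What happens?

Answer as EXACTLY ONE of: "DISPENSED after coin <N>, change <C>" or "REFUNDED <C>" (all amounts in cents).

Price: 25¢
Coin 1 (dime, 10¢): balance = 10¢
Coin 2 (quarter, 25¢): balance = 35¢
  → balance >= price → DISPENSE, change = 35 - 25 = 10¢

Answer: DISPENSED after coin 2, change 10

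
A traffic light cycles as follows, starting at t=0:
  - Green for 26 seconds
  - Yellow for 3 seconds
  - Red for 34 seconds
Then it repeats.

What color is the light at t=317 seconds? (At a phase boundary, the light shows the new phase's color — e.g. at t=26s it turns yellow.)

Answer: green

Derivation:
Cycle length = 26 + 3 + 34 = 63s
t = 317, phase_t = 317 mod 63 = 2
2 < 26 (green end) → GREEN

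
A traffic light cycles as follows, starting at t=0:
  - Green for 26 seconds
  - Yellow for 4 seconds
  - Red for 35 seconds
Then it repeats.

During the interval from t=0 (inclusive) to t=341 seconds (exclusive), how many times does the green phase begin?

Answer: 6

Derivation:
Cycle = 26+4+35 = 65s
green phase starts at t = k*65 + 0 for k=0,1,2,...
Need k*65+0 < 341 → k < 5.246
k ∈ {0, ..., 5} → 6 starts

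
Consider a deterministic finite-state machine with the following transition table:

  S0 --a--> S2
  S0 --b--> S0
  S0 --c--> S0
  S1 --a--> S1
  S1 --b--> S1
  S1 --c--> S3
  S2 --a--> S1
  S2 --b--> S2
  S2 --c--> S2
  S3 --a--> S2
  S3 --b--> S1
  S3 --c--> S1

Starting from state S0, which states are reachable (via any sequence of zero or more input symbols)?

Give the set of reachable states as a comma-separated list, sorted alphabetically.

BFS from S0:
  visit S0: S0--a-->S2 (new), S0--b-->S0 (seen), S0--c-->S0 (seen)
  visit S2: S2--a-->S1 (new), S2--b-->S2 (seen), S2--c-->S2 (seen)
  visit S1: S1--a-->S1 (seen), S1--b-->S1 (seen), S1--c-->S3 (new)
  visit S3: S3--a-->S2 (seen), S3--b-->S1 (seen), S3--c-->S1 (seen)

Answer: S0, S1, S2, S3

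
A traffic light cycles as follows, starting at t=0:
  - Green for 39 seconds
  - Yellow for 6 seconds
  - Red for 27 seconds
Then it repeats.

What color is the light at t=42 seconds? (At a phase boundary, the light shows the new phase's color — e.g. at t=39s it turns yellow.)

Answer: yellow

Derivation:
Cycle length = 39 + 6 + 27 = 72s
t = 42, phase_t = 42 mod 72 = 42
39 <= 42 < 45 (yellow end) → YELLOW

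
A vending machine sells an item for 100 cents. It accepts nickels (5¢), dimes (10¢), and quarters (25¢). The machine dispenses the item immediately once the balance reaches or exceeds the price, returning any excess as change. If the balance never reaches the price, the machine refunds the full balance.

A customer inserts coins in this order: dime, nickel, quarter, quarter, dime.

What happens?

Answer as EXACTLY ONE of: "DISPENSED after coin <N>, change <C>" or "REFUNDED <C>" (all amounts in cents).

Answer: REFUNDED 75

Derivation:
Price: 100¢
Coin 1 (dime, 10¢): balance = 10¢
Coin 2 (nickel, 5¢): balance = 15¢
Coin 3 (quarter, 25¢): balance = 40¢
Coin 4 (quarter, 25¢): balance = 65¢
Coin 5 (dime, 10¢): balance = 75¢
All coins inserted, balance 75¢ < price 100¢ → REFUND 75¢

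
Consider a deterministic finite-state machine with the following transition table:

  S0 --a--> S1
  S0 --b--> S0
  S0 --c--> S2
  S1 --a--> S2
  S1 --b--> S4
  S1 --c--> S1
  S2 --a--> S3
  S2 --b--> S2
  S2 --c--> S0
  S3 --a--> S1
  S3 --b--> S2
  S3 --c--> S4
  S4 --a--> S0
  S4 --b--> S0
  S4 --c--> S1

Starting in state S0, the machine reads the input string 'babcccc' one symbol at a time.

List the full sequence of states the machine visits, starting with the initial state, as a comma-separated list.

Start: S0
  read 'b': S0 --b--> S0
  read 'a': S0 --a--> S1
  read 'b': S1 --b--> S4
  read 'c': S4 --c--> S1
  read 'c': S1 --c--> S1
  read 'c': S1 --c--> S1
  read 'c': S1 --c--> S1

Answer: S0, S0, S1, S4, S1, S1, S1, S1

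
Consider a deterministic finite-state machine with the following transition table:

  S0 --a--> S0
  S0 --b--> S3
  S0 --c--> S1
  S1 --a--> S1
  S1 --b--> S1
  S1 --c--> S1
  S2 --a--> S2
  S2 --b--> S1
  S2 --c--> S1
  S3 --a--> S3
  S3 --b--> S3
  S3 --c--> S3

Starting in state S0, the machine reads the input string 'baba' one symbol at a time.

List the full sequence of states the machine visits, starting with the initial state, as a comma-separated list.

Start: S0
  read 'b': S0 --b--> S3
  read 'a': S3 --a--> S3
  read 'b': S3 --b--> S3
  read 'a': S3 --a--> S3

Answer: S0, S3, S3, S3, S3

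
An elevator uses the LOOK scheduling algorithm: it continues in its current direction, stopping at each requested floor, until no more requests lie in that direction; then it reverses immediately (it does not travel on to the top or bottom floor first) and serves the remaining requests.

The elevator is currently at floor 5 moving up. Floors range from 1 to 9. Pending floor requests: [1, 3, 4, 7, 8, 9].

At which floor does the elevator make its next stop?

Answer: 7

Derivation:
Current floor: 5, direction: up
Requests above: [7, 8, 9]
Requests below: [1, 3, 4]
Moving up and requests lie above → nearest above is min([7, 8, 9]) = 7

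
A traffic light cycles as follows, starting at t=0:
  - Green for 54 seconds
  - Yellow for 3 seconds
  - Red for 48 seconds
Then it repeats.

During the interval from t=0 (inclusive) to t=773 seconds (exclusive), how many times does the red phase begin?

Cycle = 54+3+48 = 105s
red phase starts at t = k*105 + 57 for k=0,1,2,...
Need k*105+57 < 773 → k < 6.819
k ∈ {0, ..., 6} → 7 starts

Answer: 7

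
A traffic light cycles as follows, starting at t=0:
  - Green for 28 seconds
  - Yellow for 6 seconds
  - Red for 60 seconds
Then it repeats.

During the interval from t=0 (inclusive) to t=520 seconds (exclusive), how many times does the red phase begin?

Cycle = 28+6+60 = 94s
red phase starts at t = k*94 + 34 for k=0,1,2,...
Need k*94+34 < 520 → k < 5.170
k ∈ {0, ..., 5} → 6 starts

Answer: 6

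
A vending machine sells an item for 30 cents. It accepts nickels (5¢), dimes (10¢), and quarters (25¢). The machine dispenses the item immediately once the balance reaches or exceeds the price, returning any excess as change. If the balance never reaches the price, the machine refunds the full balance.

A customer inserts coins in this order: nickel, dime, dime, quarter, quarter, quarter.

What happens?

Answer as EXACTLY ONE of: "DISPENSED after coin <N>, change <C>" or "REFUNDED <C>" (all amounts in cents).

Price: 30¢
Coin 1 (nickel, 5¢): balance = 5¢
Coin 2 (dime, 10¢): balance = 15¢
Coin 3 (dime, 10¢): balance = 25¢
Coin 4 (quarter, 25¢): balance = 50¢
  → balance >= price → DISPENSE, change = 50 - 30 = 20¢

Answer: DISPENSED after coin 4, change 20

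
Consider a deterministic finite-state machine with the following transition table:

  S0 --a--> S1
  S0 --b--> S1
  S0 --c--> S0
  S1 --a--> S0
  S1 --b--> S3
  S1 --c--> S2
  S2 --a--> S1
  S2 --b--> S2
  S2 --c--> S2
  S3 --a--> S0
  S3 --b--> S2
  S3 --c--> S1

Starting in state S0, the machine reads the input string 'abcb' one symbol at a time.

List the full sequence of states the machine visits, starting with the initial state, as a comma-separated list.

Answer: S0, S1, S3, S1, S3

Derivation:
Start: S0
  read 'a': S0 --a--> S1
  read 'b': S1 --b--> S3
  read 'c': S3 --c--> S1
  read 'b': S1 --b--> S3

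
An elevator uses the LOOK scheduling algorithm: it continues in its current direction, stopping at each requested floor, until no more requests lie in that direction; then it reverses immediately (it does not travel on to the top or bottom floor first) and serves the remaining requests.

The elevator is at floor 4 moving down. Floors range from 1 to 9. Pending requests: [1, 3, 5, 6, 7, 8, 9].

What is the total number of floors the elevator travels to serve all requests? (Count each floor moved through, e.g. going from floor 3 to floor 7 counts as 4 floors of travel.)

Start at floor 4 moving down, LOOK stop order: [3, 1, 5, 6, 7, 8, 9]
  4 → 3: |3-4| = 1, total = 1
  3 → 1: |1-3| = 2, total = 3
  1 → 5: |5-1| = 4, total = 7
  5 → 6: |6-5| = 1, total = 8
  6 → 7: |7-6| = 1, total = 9
  7 → 8: |8-7| = 1, total = 10
  8 → 9: |9-8| = 1, total = 11

Answer: 11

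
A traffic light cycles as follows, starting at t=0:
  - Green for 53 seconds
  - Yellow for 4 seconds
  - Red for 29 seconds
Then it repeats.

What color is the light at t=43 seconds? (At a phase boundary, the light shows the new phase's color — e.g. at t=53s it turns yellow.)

Cycle length = 53 + 4 + 29 = 86s
t = 43, phase_t = 43 mod 86 = 43
43 < 53 (green end) → GREEN

Answer: green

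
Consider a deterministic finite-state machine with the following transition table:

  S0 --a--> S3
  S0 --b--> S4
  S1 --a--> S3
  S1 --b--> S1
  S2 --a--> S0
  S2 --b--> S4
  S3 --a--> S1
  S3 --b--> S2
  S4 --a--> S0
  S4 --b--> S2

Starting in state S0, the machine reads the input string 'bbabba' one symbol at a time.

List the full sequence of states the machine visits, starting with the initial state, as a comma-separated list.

Answer: S0, S4, S2, S0, S4, S2, S0

Derivation:
Start: S0
  read 'b': S0 --b--> S4
  read 'b': S4 --b--> S2
  read 'a': S2 --a--> S0
  read 'b': S0 --b--> S4
  read 'b': S4 --b--> S2
  read 'a': S2 --a--> S0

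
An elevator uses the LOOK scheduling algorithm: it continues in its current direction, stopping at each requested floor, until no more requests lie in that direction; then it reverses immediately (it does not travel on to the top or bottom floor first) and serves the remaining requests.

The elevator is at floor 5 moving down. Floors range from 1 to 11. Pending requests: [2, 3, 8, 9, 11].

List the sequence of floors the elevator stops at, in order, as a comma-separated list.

Answer: 3, 2, 8, 9, 11

Derivation:
Current: 5, moving DOWN
Serve below first (descending): [3, 2]
Then reverse, serve above (ascending): [8, 9, 11]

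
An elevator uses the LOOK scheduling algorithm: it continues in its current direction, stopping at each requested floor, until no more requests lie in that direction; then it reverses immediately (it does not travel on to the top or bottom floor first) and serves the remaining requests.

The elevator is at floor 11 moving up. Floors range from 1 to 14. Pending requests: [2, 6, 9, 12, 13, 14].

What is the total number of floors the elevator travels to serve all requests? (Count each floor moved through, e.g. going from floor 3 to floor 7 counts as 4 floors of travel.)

Start at floor 11 moving up, LOOK stop order: [12, 13, 14, 9, 6, 2]
  11 → 12: |12-11| = 1, total = 1
  12 → 13: |13-12| = 1, total = 2
  13 → 14: |14-13| = 1, total = 3
  14 → 9: |9-14| = 5, total = 8
  9 → 6: |6-9| = 3, total = 11
  6 → 2: |2-6| = 4, total = 15

Answer: 15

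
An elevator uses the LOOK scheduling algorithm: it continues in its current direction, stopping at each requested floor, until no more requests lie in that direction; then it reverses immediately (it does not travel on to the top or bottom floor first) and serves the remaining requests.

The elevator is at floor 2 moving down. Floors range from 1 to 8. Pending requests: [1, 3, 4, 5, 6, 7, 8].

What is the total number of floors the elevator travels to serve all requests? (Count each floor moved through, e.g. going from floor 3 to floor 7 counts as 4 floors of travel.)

Answer: 8

Derivation:
Start at floor 2 moving down, LOOK stop order: [1, 3, 4, 5, 6, 7, 8]
  2 → 1: |1-2| = 1, total = 1
  1 → 3: |3-1| = 2, total = 3
  3 → 4: |4-3| = 1, total = 4
  4 → 5: |5-4| = 1, total = 5
  5 → 6: |6-5| = 1, total = 6
  6 → 7: |7-6| = 1, total = 7
  7 → 8: |8-7| = 1, total = 8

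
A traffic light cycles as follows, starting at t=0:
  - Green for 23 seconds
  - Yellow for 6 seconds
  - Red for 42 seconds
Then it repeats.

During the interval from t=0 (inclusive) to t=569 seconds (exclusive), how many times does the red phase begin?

Answer: 8

Derivation:
Cycle = 23+6+42 = 71s
red phase starts at t = k*71 + 29 for k=0,1,2,...
Need k*71+29 < 569 → k < 7.606
k ∈ {0, ..., 7} → 8 starts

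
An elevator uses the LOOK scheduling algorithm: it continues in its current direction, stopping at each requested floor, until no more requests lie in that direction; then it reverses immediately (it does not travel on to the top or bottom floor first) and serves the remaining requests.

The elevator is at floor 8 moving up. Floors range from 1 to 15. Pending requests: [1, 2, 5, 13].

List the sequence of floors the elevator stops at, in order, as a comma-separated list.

Current: 8, moving UP
Serve above first (ascending): [13]
Then reverse, serve below (descending): [5, 2, 1]

Answer: 13, 5, 2, 1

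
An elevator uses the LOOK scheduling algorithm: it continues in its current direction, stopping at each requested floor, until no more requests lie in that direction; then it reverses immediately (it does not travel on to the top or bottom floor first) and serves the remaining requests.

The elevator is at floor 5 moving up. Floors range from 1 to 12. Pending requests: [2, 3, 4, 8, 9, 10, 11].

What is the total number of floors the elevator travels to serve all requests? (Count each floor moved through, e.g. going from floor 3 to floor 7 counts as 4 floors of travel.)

Answer: 15

Derivation:
Start at floor 5 moving up, LOOK stop order: [8, 9, 10, 11, 4, 3, 2]
  5 → 8: |8-5| = 3, total = 3
  8 → 9: |9-8| = 1, total = 4
  9 → 10: |10-9| = 1, total = 5
  10 → 11: |11-10| = 1, total = 6
  11 → 4: |4-11| = 7, total = 13
  4 → 3: |3-4| = 1, total = 14
  3 → 2: |2-3| = 1, total = 15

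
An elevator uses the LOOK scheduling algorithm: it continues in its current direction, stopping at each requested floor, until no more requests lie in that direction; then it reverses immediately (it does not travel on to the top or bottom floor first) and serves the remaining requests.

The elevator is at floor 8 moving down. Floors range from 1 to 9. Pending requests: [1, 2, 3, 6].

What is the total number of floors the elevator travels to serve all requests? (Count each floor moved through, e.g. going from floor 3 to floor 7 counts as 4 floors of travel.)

Answer: 7

Derivation:
Start at floor 8 moving down, LOOK stop order: [6, 3, 2, 1]
  8 → 6: |6-8| = 2, total = 2
  6 → 3: |3-6| = 3, total = 5
  3 → 2: |2-3| = 1, total = 6
  2 → 1: |1-2| = 1, total = 7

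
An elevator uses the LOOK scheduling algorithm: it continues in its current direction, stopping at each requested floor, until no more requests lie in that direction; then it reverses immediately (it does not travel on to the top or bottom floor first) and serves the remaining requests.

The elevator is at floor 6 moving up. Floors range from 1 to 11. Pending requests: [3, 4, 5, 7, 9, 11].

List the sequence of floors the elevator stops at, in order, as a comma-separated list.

Current: 6, moving UP
Serve above first (ascending): [7, 9, 11]
Then reverse, serve below (descending): [5, 4, 3]

Answer: 7, 9, 11, 5, 4, 3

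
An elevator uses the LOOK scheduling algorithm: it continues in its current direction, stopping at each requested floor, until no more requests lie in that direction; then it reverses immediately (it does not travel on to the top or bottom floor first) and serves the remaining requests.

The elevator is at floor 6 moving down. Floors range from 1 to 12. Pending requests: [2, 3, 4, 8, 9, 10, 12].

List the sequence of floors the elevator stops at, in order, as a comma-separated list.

Current: 6, moving DOWN
Serve below first (descending): [4, 3, 2]
Then reverse, serve above (ascending): [8, 9, 10, 12]

Answer: 4, 3, 2, 8, 9, 10, 12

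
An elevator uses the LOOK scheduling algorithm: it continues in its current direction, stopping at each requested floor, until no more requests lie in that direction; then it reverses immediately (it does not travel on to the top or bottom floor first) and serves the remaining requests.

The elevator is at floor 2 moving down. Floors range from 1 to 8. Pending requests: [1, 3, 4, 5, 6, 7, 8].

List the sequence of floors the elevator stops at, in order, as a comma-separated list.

Current: 2, moving DOWN
Serve below first (descending): [1]
Then reverse, serve above (ascending): [3, 4, 5, 6, 7, 8]

Answer: 1, 3, 4, 5, 6, 7, 8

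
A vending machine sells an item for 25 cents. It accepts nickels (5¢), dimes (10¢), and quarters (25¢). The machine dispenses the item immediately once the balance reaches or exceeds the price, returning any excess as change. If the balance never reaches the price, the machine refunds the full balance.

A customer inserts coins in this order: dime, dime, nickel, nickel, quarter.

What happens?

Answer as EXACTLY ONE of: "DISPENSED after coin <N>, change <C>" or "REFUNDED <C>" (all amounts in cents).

Answer: DISPENSED after coin 3, change 0

Derivation:
Price: 25¢
Coin 1 (dime, 10¢): balance = 10¢
Coin 2 (dime, 10¢): balance = 20¢
Coin 3 (nickel, 5¢): balance = 25¢
  → balance >= price → DISPENSE, change = 25 - 25 = 0¢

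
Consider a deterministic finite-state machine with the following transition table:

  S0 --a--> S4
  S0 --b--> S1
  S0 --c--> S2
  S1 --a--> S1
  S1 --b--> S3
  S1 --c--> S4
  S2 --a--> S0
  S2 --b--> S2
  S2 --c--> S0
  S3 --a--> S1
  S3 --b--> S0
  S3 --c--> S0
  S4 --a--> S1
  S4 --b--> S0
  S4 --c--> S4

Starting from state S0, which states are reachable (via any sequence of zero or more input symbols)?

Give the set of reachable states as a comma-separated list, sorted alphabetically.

BFS from S0:
  visit S0: S0--a-->S4 (new), S0--b-->S1 (new), S0--c-->S2 (new)
  visit S4: S4--a-->S1 (seen), S4--b-->S0 (seen), S4--c-->S4 (seen)
  visit S1: S1--a-->S1 (seen), S1--b-->S3 (new), S1--c-->S4 (seen)
  visit S2: S2--a-->S0 (seen), S2--b-->S2 (seen), S2--c-->S0 (seen)
  visit S3: S3--a-->S1 (seen), S3--b-->S0 (seen), S3--c-->S0 (seen)

Answer: S0, S1, S2, S3, S4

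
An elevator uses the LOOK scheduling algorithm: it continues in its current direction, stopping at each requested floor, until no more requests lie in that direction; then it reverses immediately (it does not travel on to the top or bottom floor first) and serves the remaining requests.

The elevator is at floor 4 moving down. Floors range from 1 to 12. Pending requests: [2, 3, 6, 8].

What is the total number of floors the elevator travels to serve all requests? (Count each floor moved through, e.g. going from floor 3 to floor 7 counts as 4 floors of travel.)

Answer: 8

Derivation:
Start at floor 4 moving down, LOOK stop order: [3, 2, 6, 8]
  4 → 3: |3-4| = 1, total = 1
  3 → 2: |2-3| = 1, total = 2
  2 → 6: |6-2| = 4, total = 6
  6 → 8: |8-6| = 2, total = 8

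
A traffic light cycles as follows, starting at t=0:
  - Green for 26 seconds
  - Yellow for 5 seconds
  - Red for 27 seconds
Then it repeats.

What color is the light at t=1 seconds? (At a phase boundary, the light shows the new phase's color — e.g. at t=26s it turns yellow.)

Cycle length = 26 + 5 + 27 = 58s
t = 1, phase_t = 1 mod 58 = 1
1 < 26 (green end) → GREEN

Answer: green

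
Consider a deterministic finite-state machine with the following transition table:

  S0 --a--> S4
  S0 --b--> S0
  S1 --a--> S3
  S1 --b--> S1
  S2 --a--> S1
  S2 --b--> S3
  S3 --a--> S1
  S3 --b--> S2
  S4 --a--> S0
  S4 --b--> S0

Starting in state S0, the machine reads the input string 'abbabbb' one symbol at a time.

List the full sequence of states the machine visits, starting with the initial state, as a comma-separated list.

Answer: S0, S4, S0, S0, S4, S0, S0, S0

Derivation:
Start: S0
  read 'a': S0 --a--> S4
  read 'b': S4 --b--> S0
  read 'b': S0 --b--> S0
  read 'a': S0 --a--> S4
  read 'b': S4 --b--> S0
  read 'b': S0 --b--> S0
  read 'b': S0 --b--> S0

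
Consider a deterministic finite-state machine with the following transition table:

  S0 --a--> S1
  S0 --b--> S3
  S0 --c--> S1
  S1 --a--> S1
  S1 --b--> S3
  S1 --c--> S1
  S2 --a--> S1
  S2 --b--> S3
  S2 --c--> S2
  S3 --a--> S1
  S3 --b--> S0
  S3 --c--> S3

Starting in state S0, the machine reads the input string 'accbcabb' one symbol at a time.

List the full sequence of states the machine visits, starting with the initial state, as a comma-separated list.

Start: S0
  read 'a': S0 --a--> S1
  read 'c': S1 --c--> S1
  read 'c': S1 --c--> S1
  read 'b': S1 --b--> S3
  read 'c': S3 --c--> S3
  read 'a': S3 --a--> S1
  read 'b': S1 --b--> S3
  read 'b': S3 --b--> S0

Answer: S0, S1, S1, S1, S3, S3, S1, S3, S0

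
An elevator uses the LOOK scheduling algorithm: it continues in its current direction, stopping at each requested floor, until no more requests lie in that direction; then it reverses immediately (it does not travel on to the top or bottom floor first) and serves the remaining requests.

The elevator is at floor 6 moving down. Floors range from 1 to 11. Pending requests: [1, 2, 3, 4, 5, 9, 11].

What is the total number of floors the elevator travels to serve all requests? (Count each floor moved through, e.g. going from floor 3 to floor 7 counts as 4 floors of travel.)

Answer: 15

Derivation:
Start at floor 6 moving down, LOOK stop order: [5, 4, 3, 2, 1, 9, 11]
  6 → 5: |5-6| = 1, total = 1
  5 → 4: |4-5| = 1, total = 2
  4 → 3: |3-4| = 1, total = 3
  3 → 2: |2-3| = 1, total = 4
  2 → 1: |1-2| = 1, total = 5
  1 → 9: |9-1| = 8, total = 13
  9 → 11: |11-9| = 2, total = 15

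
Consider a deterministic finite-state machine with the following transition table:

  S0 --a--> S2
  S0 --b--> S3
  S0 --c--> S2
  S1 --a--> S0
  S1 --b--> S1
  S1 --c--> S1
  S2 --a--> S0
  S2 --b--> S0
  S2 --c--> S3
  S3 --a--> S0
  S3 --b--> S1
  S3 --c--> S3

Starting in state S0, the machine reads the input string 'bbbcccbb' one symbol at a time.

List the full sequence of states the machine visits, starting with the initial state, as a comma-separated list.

Answer: S0, S3, S1, S1, S1, S1, S1, S1, S1

Derivation:
Start: S0
  read 'b': S0 --b--> S3
  read 'b': S3 --b--> S1
  read 'b': S1 --b--> S1
  read 'c': S1 --c--> S1
  read 'c': S1 --c--> S1
  read 'c': S1 --c--> S1
  read 'b': S1 --b--> S1
  read 'b': S1 --b--> S1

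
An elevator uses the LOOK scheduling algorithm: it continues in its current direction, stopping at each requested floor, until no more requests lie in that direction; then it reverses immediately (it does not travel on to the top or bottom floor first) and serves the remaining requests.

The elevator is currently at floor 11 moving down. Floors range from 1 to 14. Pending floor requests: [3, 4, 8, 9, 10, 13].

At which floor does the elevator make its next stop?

Current floor: 11, direction: down
Requests above: [13]
Requests below: [3, 4, 8, 9, 10]
Moving down and requests lie below → nearest below is max([3, 4, 8, 9, 10]) = 10

Answer: 10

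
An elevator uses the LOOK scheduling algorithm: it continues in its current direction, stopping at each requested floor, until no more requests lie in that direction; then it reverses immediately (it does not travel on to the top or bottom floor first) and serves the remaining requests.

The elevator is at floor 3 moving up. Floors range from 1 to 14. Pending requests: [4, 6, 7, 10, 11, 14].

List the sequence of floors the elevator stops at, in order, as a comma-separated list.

Current: 3, moving UP
Serve above first (ascending): [4, 6, 7, 10, 11, 14]
Then reverse, serve below (descending): []

Answer: 4, 6, 7, 10, 11, 14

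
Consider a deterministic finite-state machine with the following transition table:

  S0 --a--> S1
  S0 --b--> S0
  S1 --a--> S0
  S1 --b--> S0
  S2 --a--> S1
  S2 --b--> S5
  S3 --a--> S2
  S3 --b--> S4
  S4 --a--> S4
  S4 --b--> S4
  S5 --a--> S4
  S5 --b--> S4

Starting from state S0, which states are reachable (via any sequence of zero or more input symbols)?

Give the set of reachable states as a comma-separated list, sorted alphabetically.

Answer: S0, S1

Derivation:
BFS from S0:
  visit S0: S0--a-->S1 (new), S0--b-->S0 (seen)
  visit S1: S1--a-->S0 (seen), S1--b-->S0 (seen)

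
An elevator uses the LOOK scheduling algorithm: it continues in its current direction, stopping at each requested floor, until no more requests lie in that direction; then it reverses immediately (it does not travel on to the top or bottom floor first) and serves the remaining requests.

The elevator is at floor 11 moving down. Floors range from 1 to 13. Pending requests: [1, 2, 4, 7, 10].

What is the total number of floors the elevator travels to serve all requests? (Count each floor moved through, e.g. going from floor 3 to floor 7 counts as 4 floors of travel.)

Start at floor 11 moving down, LOOK stop order: [10, 7, 4, 2, 1]
  11 → 10: |10-11| = 1, total = 1
  10 → 7: |7-10| = 3, total = 4
  7 → 4: |4-7| = 3, total = 7
  4 → 2: |2-4| = 2, total = 9
  2 → 1: |1-2| = 1, total = 10

Answer: 10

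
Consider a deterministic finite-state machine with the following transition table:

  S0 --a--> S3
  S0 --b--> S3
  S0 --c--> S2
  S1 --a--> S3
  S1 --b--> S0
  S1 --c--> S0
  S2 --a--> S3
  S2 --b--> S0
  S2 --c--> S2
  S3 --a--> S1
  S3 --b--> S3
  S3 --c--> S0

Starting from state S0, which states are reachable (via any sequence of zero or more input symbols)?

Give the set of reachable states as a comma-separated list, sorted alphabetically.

BFS from S0:
  visit S0: S0--a-->S3 (new), S0--b-->S3 (seen), S0--c-->S2 (new)
  visit S3: S3--a-->S1 (new), S3--b-->S3 (seen), S3--c-->S0 (seen)
  visit S2: S2--a-->S3 (seen), S2--b-->S0 (seen), S2--c-->S2 (seen)
  visit S1: S1--a-->S3 (seen), S1--b-->S0 (seen), S1--c-->S0 (seen)

Answer: S0, S1, S2, S3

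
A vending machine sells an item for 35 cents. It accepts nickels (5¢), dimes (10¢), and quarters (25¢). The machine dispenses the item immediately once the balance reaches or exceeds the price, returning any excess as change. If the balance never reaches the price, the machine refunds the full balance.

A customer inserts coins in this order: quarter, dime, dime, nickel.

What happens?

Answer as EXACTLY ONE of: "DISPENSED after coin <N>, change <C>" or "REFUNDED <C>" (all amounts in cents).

Price: 35¢
Coin 1 (quarter, 25¢): balance = 25¢
Coin 2 (dime, 10¢): balance = 35¢
  → balance >= price → DISPENSE, change = 35 - 35 = 0¢

Answer: DISPENSED after coin 2, change 0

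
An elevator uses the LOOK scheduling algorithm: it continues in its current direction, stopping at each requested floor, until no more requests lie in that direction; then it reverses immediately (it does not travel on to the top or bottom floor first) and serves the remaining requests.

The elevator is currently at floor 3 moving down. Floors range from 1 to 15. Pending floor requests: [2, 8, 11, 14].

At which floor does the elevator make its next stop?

Current floor: 3, direction: down
Requests above: [8, 11, 14]
Requests below: [2]
Moving down and requests lie below → nearest below is max([2]) = 2

Answer: 2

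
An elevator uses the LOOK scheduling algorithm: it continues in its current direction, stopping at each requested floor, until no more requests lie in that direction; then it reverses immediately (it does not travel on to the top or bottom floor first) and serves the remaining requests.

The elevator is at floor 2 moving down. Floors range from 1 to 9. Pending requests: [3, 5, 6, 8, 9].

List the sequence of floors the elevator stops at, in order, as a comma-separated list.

Answer: 3, 5, 6, 8, 9

Derivation:
Current: 2, moving DOWN
Serve below first (descending): []
Then reverse, serve above (ascending): [3, 5, 6, 8, 9]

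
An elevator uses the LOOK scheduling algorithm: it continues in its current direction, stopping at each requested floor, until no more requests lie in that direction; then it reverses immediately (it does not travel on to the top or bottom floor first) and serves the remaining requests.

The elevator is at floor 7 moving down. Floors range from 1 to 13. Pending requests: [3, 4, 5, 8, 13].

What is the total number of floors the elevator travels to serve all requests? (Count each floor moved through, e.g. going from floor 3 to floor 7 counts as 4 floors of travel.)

Start at floor 7 moving down, LOOK stop order: [5, 4, 3, 8, 13]
  7 → 5: |5-7| = 2, total = 2
  5 → 4: |4-5| = 1, total = 3
  4 → 3: |3-4| = 1, total = 4
  3 → 8: |8-3| = 5, total = 9
  8 → 13: |13-8| = 5, total = 14

Answer: 14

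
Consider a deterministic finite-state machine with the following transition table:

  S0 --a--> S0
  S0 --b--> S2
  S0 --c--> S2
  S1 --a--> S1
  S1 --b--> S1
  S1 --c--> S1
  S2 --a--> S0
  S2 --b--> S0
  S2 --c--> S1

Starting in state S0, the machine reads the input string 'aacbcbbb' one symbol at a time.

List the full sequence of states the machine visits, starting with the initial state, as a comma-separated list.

Start: S0
  read 'a': S0 --a--> S0
  read 'a': S0 --a--> S0
  read 'c': S0 --c--> S2
  read 'b': S2 --b--> S0
  read 'c': S0 --c--> S2
  read 'b': S2 --b--> S0
  read 'b': S0 --b--> S2
  read 'b': S2 --b--> S0

Answer: S0, S0, S0, S2, S0, S2, S0, S2, S0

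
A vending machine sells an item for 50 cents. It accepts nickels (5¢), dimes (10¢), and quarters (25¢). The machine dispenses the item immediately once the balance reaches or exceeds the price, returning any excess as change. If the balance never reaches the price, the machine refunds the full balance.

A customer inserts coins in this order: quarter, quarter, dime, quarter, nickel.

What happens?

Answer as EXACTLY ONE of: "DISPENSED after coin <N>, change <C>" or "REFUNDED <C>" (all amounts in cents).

Answer: DISPENSED after coin 2, change 0

Derivation:
Price: 50¢
Coin 1 (quarter, 25¢): balance = 25¢
Coin 2 (quarter, 25¢): balance = 50¢
  → balance >= price → DISPENSE, change = 50 - 50 = 0¢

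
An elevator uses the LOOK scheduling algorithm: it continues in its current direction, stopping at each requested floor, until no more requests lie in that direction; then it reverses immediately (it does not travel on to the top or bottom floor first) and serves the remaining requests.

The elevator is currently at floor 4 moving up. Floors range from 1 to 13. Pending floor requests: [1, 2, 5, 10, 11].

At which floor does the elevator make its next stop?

Answer: 5

Derivation:
Current floor: 4, direction: up
Requests above: [5, 10, 11]
Requests below: [1, 2]
Moving up and requests lie above → nearest above is min([5, 10, 11]) = 5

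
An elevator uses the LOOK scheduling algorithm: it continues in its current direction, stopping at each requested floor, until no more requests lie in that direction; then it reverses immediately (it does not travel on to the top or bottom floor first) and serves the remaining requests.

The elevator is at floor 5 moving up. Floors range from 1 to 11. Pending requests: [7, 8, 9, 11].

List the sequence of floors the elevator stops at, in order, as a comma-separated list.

Answer: 7, 8, 9, 11

Derivation:
Current: 5, moving UP
Serve above first (ascending): [7, 8, 9, 11]
Then reverse, serve below (descending): []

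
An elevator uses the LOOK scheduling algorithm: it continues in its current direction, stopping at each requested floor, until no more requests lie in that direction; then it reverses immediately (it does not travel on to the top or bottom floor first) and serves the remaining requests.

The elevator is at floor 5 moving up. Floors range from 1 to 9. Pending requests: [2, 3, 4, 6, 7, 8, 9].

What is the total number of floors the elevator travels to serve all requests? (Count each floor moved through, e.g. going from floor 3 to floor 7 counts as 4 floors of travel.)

Answer: 11

Derivation:
Start at floor 5 moving up, LOOK stop order: [6, 7, 8, 9, 4, 3, 2]
  5 → 6: |6-5| = 1, total = 1
  6 → 7: |7-6| = 1, total = 2
  7 → 8: |8-7| = 1, total = 3
  8 → 9: |9-8| = 1, total = 4
  9 → 4: |4-9| = 5, total = 9
  4 → 3: |3-4| = 1, total = 10
  3 → 2: |2-3| = 1, total = 11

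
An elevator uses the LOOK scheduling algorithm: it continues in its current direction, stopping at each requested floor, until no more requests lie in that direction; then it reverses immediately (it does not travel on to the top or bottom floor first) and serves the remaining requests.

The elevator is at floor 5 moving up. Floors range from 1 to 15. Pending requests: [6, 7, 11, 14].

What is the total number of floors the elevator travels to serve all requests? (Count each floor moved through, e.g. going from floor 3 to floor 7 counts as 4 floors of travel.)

Answer: 9

Derivation:
Start at floor 5 moving up, LOOK stop order: [6, 7, 11, 14]
  5 → 6: |6-5| = 1, total = 1
  6 → 7: |7-6| = 1, total = 2
  7 → 11: |11-7| = 4, total = 6
  11 → 14: |14-11| = 3, total = 9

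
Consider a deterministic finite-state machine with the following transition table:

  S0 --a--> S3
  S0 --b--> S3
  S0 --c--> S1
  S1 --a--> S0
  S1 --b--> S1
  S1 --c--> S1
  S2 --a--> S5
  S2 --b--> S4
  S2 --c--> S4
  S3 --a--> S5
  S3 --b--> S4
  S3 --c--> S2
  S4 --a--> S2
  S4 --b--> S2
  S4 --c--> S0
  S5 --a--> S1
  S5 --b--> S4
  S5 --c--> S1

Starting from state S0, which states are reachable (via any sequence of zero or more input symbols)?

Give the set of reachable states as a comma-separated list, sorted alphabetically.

Answer: S0, S1, S2, S3, S4, S5

Derivation:
BFS from S0:
  visit S0: S0--a-->S3 (new), S0--b-->S3 (seen), S0--c-->S1 (new)
  visit S3: S3--a-->S5 (new), S3--b-->S4 (new), S3--c-->S2 (new)
  visit S1: S1--a-->S0 (seen), S1--b-->S1 (seen), S1--c-->S1 (seen)
  visit S5: S5--a-->S1 (seen), S5--b-->S4 (seen), S5--c-->S1 (seen)
  visit S4: S4--a-->S2 (seen), S4--b-->S2 (seen), S4--c-->S0 (seen)
  visit S2: S2--a-->S5 (seen), S2--b-->S4 (seen), S2--c-->S4 (seen)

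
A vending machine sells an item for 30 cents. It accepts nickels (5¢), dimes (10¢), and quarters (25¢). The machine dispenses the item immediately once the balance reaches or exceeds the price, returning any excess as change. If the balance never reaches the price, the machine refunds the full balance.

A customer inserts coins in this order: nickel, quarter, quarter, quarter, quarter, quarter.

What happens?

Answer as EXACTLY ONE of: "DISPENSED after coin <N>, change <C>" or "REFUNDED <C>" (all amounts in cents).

Price: 30¢
Coin 1 (nickel, 5¢): balance = 5¢
Coin 2 (quarter, 25¢): balance = 30¢
  → balance >= price → DISPENSE, change = 30 - 30 = 0¢

Answer: DISPENSED after coin 2, change 0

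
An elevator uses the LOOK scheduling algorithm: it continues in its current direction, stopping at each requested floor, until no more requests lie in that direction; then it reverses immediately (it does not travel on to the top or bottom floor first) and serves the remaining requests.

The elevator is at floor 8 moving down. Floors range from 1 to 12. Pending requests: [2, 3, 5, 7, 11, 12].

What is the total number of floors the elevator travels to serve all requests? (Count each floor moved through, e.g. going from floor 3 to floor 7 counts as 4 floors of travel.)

Answer: 16

Derivation:
Start at floor 8 moving down, LOOK stop order: [7, 5, 3, 2, 11, 12]
  8 → 7: |7-8| = 1, total = 1
  7 → 5: |5-7| = 2, total = 3
  5 → 3: |3-5| = 2, total = 5
  3 → 2: |2-3| = 1, total = 6
  2 → 11: |11-2| = 9, total = 15
  11 → 12: |12-11| = 1, total = 16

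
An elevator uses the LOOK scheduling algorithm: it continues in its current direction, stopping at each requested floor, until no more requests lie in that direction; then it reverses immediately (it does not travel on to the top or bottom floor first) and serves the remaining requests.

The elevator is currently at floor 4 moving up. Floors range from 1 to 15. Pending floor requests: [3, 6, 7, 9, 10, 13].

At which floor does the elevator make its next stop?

Current floor: 4, direction: up
Requests above: [6, 7, 9, 10, 13]
Requests below: [3]
Moving up and requests lie above → nearest above is min([6, 7, 9, 10, 13]) = 6

Answer: 6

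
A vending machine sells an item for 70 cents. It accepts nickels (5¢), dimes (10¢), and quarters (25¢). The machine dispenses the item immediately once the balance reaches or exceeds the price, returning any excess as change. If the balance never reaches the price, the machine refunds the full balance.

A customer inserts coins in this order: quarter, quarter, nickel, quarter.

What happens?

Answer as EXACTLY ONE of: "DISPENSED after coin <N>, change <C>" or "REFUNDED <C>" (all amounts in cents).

Price: 70¢
Coin 1 (quarter, 25¢): balance = 25¢
Coin 2 (quarter, 25¢): balance = 50¢
Coin 3 (nickel, 5¢): balance = 55¢
Coin 4 (quarter, 25¢): balance = 80¢
  → balance >= price → DISPENSE, change = 80 - 70 = 10¢

Answer: DISPENSED after coin 4, change 10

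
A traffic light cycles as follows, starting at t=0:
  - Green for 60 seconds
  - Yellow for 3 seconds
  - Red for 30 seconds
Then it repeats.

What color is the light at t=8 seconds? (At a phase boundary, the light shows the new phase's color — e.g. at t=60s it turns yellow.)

Answer: green

Derivation:
Cycle length = 60 + 3 + 30 = 93s
t = 8, phase_t = 8 mod 93 = 8
8 < 60 (green end) → GREEN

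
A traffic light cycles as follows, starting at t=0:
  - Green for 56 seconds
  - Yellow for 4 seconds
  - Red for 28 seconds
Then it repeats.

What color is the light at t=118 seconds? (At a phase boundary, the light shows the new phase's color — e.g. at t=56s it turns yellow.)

Cycle length = 56 + 4 + 28 = 88s
t = 118, phase_t = 118 mod 88 = 30
30 < 56 (green end) → GREEN

Answer: green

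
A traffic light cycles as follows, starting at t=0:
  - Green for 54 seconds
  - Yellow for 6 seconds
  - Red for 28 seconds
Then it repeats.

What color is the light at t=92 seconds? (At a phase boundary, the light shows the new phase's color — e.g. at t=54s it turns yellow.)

Cycle length = 54 + 6 + 28 = 88s
t = 92, phase_t = 92 mod 88 = 4
4 < 54 (green end) → GREEN

Answer: green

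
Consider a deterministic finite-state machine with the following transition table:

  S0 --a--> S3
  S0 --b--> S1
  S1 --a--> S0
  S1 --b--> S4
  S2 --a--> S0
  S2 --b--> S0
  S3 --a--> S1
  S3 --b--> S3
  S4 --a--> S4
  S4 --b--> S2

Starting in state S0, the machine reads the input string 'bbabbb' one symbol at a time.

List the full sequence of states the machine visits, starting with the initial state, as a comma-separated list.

Start: S0
  read 'b': S0 --b--> S1
  read 'b': S1 --b--> S4
  read 'a': S4 --a--> S4
  read 'b': S4 --b--> S2
  read 'b': S2 --b--> S0
  read 'b': S0 --b--> S1

Answer: S0, S1, S4, S4, S2, S0, S1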